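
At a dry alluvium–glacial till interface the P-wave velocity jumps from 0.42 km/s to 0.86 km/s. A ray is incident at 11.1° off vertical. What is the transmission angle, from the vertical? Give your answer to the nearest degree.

23°

sin θ₁/V₁ = sin θ₂/V₂ ⇒ sin θ₂ = 0.86·sin 11.1°/0.42 = 0.86·0.1925/0.42 = 0.3942.
θ₂ = sin⁻¹(0.3942) = 23.22° (from vertical).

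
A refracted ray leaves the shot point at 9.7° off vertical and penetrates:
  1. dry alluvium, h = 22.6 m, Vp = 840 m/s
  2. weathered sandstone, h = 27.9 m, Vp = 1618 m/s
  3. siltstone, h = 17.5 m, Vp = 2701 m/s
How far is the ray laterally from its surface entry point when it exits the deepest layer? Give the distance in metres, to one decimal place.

Ray parameter p = sin 9.7° / 840 m/s = 2.0058e-04 s/m.
Layer 1: θ = 9.70°; offset = 22.6·tan 9.70° = 3.863 m.
Layer 2: sin θ = p·1618 = 0.3245 → θ = 18.94°; offset = 27.9·tan 18.94° = 9.573 m.
Layer 3: sin θ = p·2701 = 0.5418 → θ = 32.80°; offset = 17.5·tan 32.80° = 11.280 m.
Σ offsets = 24.716 m.

24.7 m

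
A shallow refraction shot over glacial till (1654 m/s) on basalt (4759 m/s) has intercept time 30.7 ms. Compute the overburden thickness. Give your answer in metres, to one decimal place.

h = tᵢ·V₁·V₂ / (2·√(V₂²−V₁²)).
√(V₂²−V₁²) = √(4759² − 1654²) = 4462.3 m/s.
h = 0.0307 s × 1654 × 4759 / (2 × 4462.3) = 27.08 m.

27.1 m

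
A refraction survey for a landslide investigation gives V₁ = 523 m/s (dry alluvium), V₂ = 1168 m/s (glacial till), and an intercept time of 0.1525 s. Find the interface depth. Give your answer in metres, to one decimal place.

44.6 m

h = tᵢ·V₁·V₂ / (2·√(V₂²−V₁²)).
√(V₂²−V₁²) = √(1168² − 523²) = 1044.4 m/s.
h = 0.1525 s × 523 × 1168 / (2 × 1044.4) = 44.60 m.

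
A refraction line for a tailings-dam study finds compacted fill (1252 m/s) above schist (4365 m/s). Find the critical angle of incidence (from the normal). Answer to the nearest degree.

At critical incidence the refracted ray runs along the interface (θ₂ = 90°), so sin θ_c = V₁/V₂.
θ_c = arcsin(1252/4365) = arcsin 0.2868 = 16.67°.

17°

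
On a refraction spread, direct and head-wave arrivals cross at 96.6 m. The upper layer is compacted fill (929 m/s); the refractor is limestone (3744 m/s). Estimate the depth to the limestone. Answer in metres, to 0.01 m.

h = (x_cross/2)·√((V₂−V₁)/(V₂+V₁)).
(V₂−V₁)/(V₂+V₁) = (3744−929)/(3744+929) = 0.6024; √ = 0.7761.
h = (96.6/2)·0.7761 = 37.49 m.

37.49 m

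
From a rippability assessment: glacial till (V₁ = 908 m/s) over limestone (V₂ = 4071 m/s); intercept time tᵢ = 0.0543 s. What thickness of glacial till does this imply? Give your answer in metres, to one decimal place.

25.3 m

h = tᵢ·V₁·V₂ / (2·√(V₂²−V₁²)).
√(V₂²−V₁²) = √(4071² − 908²) = 3968.4 m/s.
h = 0.0543 s × 908 × 4071 / (2 × 3968.4) = 25.29 m.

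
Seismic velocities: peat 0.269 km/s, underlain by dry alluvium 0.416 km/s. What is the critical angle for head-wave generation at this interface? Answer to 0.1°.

Critical incidence: sin θ_c = V₁/V₂ = 0.269/0.416 = 0.6466.
θ_c = arcsin 0.6466 = 40.29°.

40.3°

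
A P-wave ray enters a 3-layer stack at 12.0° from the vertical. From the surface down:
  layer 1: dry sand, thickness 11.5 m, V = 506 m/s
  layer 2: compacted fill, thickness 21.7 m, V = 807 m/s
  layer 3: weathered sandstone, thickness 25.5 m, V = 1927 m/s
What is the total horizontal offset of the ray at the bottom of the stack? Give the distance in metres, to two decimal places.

Apply Snell's law at each interface; in layer i the horizontal offset is hᵢ·tan θᵢ.
Layer 1: θ = 12.00°; offset = 11.5·tan 12.00° = 2.4444 m.
Layer 2: sin θ = 807·sin 12.0°/506 = 0.3316, θ = 19.37°; offset = 21.7·tan 19.37° = 7.6270 m.
Layer 3: sin θ = 1927·sin 12.0°/506 = 0.7918, θ = 52.35°; offset = 25.5·tan 52.35° = 33.0564 m.
Total horizontal offset = 43.1279 m.

43.13 m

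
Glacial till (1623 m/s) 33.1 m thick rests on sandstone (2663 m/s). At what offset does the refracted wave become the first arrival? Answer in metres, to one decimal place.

134.4 m

x_cross = 2h·√((V₂+V₁)/(V₂−V₁)).
(V₂+V₁)/(V₂−V₁) = (2663+1623)/(2663−1623) = 4.1212; √ = 2.0301.
x_cross = 2·33.1·2.0301 = 134.39 m.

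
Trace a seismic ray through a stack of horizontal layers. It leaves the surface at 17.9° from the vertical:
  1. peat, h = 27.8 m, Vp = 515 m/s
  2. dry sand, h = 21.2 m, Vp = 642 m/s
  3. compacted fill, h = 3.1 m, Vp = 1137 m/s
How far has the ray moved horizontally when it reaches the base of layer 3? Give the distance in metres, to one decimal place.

20.6 m

Ray parameter p = sin 17.9° / 515 m/s = 5.9681e-04 s/m.
Layer 1: θ = 17.90°; offset = 27.8·tan 17.90° = 8.979 m.
Layer 2: sin θ = p·642 = 0.3832 → θ = 22.53°; offset = 21.2·tan 22.53° = 8.794 m.
Layer 3: sin θ = p·1137 = 0.6786 → θ = 42.73°; offset = 3.1·tan 42.73° = 2.864 m.
Σ offsets = 20.637 m.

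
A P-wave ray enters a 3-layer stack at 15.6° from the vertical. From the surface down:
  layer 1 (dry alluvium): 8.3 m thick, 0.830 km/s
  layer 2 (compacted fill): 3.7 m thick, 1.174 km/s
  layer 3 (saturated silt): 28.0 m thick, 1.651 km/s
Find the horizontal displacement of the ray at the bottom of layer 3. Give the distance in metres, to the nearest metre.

p = sin θ₁/V₁ = sin 15.6°/0.830 = 3.2400e-01 s/km is conserved through the stack.
Layer 1: θ = 15.60°; offset = 8.3·tan 15.60° = 2.317 m.
Layer 2: sin θ = p·1.174 = 0.3804 → θ = 22.36°; offset = 3.7·tan 22.36° = 1.522 m.
Layer 3: sin θ = p·1.651 = 0.5349 → θ = 32.34°; offset = 28.0·tan 32.34° = 17.727 m.
Summing the layer offsets gives 21.567 m.

22 m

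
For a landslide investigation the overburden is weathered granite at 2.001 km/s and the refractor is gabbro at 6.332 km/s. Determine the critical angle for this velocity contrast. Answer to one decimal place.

18.4°

Critical incidence: sin θ_c = V₁/V₂ = 2.001/6.332 = 0.3160.
θ_c = arcsin 0.3160 = 18.42°.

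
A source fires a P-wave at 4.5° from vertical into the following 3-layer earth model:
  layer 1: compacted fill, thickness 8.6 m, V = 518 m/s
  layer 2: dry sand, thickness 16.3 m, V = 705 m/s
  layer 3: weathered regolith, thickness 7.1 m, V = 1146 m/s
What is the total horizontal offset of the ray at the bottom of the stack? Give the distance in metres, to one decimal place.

Ray parameter p = sin 4.5° / 518 m/s = 1.5147e-04 s/m.
Layer 1: θ = 4.50°; offset = 8.6·tan 4.50° = 0.677 m.
Layer 2: sin θ = p·705 = 0.1068 → θ = 6.13°; offset = 16.3·tan 6.13° = 1.751 m.
Layer 3: sin θ = p·1146 = 0.1736 → θ = 10.00°; offset = 7.1·tan 10.00° = 1.251 m.
Summing the layer offsets gives 3.679 m.

3.7 m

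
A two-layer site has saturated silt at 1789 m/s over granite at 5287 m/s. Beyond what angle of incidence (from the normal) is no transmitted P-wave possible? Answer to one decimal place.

19.8°

At critical incidence the refracted ray runs along the interface (θ₂ = 90°), so sin θ_c = V₁/V₂.
θ_c = arcsin(1789/5287) = arcsin 0.3384 = 19.78°.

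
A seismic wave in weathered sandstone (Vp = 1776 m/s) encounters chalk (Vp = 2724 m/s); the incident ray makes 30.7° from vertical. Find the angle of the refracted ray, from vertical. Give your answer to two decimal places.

sin θ₁/V₁ = sin θ₂/V₂ ⇒ sin θ₂ = 2724·sin 30.7°/1776 = 2724·0.5105/1776 = 0.7831.
θ₂ = arcsin 0.7831 = 51.54° from the normal.

51.54°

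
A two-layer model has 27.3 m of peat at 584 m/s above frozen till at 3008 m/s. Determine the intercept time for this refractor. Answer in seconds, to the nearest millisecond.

tᵢ = 2h·√(V₂²−V₁²)/(V₁V₂).
√(V₂²−V₁²) = √(3008²−584²) = 2950.8 m/s.
tᵢ = 2·27.3·2950.8/(584·3008) = 0.09171 s.

0.092 s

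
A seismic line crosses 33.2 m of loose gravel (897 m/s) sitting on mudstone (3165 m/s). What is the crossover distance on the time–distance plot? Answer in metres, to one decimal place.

88.9 m

θ_c = arcsin(897/3165) = 16.46°, so cos θ_c = 0.9590 and tᵢ = 2h cos θ_c/V₁ = 0.0710 s.
At crossover x/V₁ = x/V₂ + tᵢ ⇒ x = tᵢ/(1/V₁ − 1/V₂) = 0.07099/(1.1148e-03 − 3.1596e-04) = 88.86 m.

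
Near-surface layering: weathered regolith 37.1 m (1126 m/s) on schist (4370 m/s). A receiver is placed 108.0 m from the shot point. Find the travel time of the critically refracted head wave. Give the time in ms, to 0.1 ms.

t = x/V₂ + 2h·√(V₂²−V₁²)/(V₁V₂).
√(V₂²−V₁²) = √(4370²−1126²) = 4222.4 m/s; delay term = 2·37.1·4222.4/(1126·4370) = 0.06367 s.
t = 108.0/4370 + 0.06367 = 0.08839 s.

88.4 ms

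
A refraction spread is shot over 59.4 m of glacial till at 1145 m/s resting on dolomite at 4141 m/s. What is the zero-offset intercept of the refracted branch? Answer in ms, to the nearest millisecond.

100 ms

tᵢ = 2h·√(V₂²−V₁²)/(V₁V₂).
√(V₂²−V₁²) = √(4141²−1145²) = 3979.6 m/s.
tᵢ = 2·59.4·3979.6/(1145·4141) = 0.09971 s.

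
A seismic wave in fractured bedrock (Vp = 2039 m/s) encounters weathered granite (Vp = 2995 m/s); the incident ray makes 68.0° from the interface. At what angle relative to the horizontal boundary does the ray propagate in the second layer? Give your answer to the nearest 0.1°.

Convert to the normal: θ₁ = 90° − 68.0° = 22.0°.
sin θ₁/V₁ = sin θ₂/V₂ ⇒ sin θ₂ = 2995·sin 22.0°/2039 = 2995·0.3746/2039 = 0.5502.
θ₂ = arcsin 0.5502 = 33.38° from the normal.
From the interface: 90° − 33.38° = 56.62°.

56.6°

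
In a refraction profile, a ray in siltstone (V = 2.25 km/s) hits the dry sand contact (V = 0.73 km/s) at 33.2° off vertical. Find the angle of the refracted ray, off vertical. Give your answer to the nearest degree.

10°

Snell's law: sin θ₂ = (V₂/V₁)·sin θ₁ = (0.73/2.25)·sin 33.2° = 0.1777.
θ₂ = arcsin 0.1777 = 10.23° from the normal.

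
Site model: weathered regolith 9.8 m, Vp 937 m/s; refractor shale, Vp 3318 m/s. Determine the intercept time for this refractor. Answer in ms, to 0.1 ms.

20.1 ms

θ_c = arcsin(V₁/V₂) = arcsin(937/3318) = 16.40°; cos θ_c = 0.9593.
tᵢ = 2h·cos θ_c / V₁ = 2·9.8·0.9593 / 937 = 0.02007 s.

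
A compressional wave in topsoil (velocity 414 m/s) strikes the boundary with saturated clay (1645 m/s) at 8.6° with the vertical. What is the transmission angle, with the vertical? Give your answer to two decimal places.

36.45°

Snell's law: sin θ₂ = (V₂/V₁)·sin θ₁ = (1645/414)·sin 8.6° = 0.5942.
θ₂ = sin⁻¹(0.5942) = 36.45° (from vertical).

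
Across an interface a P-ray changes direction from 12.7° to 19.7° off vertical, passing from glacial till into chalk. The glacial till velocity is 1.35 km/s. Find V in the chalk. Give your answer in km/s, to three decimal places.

2.070 km/s

sin 12.7° = 0.2198; sin 19.7° = 0.3371.
V₂ = V₁·(sin θ₂/sin θ₁) = 1.35·(0.3371/0.2198) = 2.070 km/s.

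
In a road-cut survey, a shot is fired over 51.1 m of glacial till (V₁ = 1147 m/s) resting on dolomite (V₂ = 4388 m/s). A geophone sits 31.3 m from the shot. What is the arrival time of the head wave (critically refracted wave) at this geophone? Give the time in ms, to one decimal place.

t = x/V₂ + 2h·√(V₂²−V₁²)/(V₁V₂).
√(V₂²−V₁²) = √(4388²−1147²) = 4235.4 m/s; delay term = 2·51.1·4235.4/(1147·4388) = 0.08600 s.
t = 31.3/4388 + 0.08600 = 0.09314 s.

93.1 ms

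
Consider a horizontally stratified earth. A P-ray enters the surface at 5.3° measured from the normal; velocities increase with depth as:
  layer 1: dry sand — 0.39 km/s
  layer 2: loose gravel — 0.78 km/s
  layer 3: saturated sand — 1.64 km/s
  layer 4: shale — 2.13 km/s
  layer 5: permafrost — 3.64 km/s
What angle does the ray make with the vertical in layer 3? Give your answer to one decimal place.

Snell's law across each interface conserves sin θ / V, so sin θ_3 = V_3·sin θ₁/V₁.
sin θ_3 = 1.64 × sin 5.3° / 0.39 = 0.3884.
θ_3 = 22.86° from the vertical.

22.9°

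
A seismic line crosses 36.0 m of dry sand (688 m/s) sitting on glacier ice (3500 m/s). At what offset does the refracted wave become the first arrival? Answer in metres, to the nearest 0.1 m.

θ_c = arcsin(688/3500) = 11.34°, so cos θ_c = 0.9805 and tᵢ = 2h cos θ_c/V₁ = 0.1026 s.
At crossover x/V₁ = x/V₂ + tᵢ ⇒ x = tᵢ/(1/V₁ − 1/V₂) = 0.10261/(1.4535e-03 − 2.8571e-04) = 87.87 m.

87.9 m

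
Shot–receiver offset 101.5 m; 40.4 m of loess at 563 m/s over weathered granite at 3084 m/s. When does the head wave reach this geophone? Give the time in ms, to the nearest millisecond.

θ_c = arcsin(V₁/V₂) = arcsin(563/3084) = 10.52°, cos θ_c = 0.9832.
Intercept time tᵢ = 2h cos θ_c / V₁ = 2·40.4·0.9832/563 = 0.14111 s.
t = x/V₂ + tᵢ = 101.5/3084 + 0.14111 = 0.17402 s.

174 ms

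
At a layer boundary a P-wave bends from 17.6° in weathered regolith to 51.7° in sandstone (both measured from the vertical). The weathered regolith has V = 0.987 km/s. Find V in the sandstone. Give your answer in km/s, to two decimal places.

2.56 km/s

sin 17.6° = 0.3024; sin 51.7° = 0.7848.
V₂ = V₁·(sin θ₂/sin θ₁) = 0.987·(0.7848/0.3024) = 2.56 km/s.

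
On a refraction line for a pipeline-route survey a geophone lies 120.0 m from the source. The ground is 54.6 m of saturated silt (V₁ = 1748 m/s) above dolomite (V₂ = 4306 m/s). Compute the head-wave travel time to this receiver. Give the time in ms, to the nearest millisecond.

85 ms

θ_c = arcsin(V₁/V₂) = arcsin(1748/4306) = 23.95°, cos θ_c = 0.9139.
Intercept time tᵢ = 2h cos θ_c / V₁ = 2·54.6·0.9139/1748 = 0.05709 s.
t = x/V₂ + tᵢ = 120.0/4306 + 0.05709 = 0.08496 s.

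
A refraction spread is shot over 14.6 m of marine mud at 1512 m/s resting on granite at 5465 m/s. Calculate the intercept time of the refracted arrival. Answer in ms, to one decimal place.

18.6 ms

tᵢ = 2h·√(V₂²−V₁²)/(V₁V₂).
√(V₂²−V₁²) = √(5465²−1512²) = 5251.7 m/s.
tᵢ = 2·14.6·5251.7/(1512·5465) = 0.01856 s.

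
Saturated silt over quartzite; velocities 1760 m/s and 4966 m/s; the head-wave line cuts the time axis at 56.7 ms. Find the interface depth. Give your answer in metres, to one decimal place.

53.4 m

h = tᵢ·V₁·V₂ / (2·√(V₂²−V₁²)).
√(V₂²−V₁²) = √(4966² − 1760²) = 4643.7 m/s.
h = 0.0567 s × 1760 × 4966 / (2 × 4643.7) = 53.36 m.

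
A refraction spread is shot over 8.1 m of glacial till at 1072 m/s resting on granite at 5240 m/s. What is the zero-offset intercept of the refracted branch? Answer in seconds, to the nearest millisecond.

tᵢ = 2h·√(V₂²−V₁²)/(V₁V₂).
√(V₂²−V₁²) = √(5240²−1072²) = 5129.2 m/s.
tᵢ = 2·8.1·5129.2/(1072·5240) = 0.01479 s.

0.015 s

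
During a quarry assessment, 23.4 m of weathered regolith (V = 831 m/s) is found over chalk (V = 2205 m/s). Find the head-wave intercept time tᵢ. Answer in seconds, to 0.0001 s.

θ_c = arcsin(V₁/V₂) = arcsin(831/2205) = 22.14°; cos θ_c = 0.9263.
tᵢ = 2h·cos θ_c / V₁ = 2·23.4·0.9263 / 831 = 0.05217 s.

0.0522 s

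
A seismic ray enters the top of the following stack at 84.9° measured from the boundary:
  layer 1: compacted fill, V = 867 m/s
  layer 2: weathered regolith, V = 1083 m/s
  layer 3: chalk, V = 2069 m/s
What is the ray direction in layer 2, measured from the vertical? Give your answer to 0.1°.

From the normal: θ₁ = 90° − 84.9° = 5.1°.
Ray parameter p = sin 5.1° / 867 = 1.0253e-04 s/m.
sin θ_2 = p·V_2 = 1.0253e-04 × 1083 = 0.1110.
θ_2 = 6.38° from the vertical.

6.4°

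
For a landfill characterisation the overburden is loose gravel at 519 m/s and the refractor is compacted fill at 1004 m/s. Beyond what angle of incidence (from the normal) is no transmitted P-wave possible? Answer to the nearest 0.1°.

31.1°

Critical incidence: sin θ_c = V₁/V₂ = 519/1004 = 0.5169.
θ_c = arcsin 0.5169 = 31.13°.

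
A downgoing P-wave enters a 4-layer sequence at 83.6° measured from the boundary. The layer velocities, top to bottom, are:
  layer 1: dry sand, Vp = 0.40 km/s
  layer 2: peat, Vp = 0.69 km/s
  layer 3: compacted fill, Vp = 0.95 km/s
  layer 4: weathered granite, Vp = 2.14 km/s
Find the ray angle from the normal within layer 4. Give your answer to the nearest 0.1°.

From the normal: θ₁ = 90° − 83.6° = 6.4°.
Snell's law across each interface conserves sin θ / V, so sin θ_4 = V_4·sin θ₁/V₁.
sin θ_4 = 2.14 × sin 6.4° / 0.40 = 0.5964.
θ_4 = arcsin 0.5964 = 36.61°.

36.6°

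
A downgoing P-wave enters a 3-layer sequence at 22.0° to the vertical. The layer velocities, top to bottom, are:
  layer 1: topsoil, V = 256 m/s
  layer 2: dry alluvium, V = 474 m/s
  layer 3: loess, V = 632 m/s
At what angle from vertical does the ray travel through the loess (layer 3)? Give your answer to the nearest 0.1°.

67.6°

Snell's law across each interface conserves sin θ / V, so sin θ_3 = V_3·sin θ₁/V₁.
sin θ_3 = 632 × sin 22.0° / 256 = 0.9248.
θ_3 = arcsin 0.9248 = 67.64°.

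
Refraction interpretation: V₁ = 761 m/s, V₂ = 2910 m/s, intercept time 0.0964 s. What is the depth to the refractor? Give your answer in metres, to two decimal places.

h = tᵢ·V₁·V₂ / (2·√(V₂²−V₁²)).
√(V₂²−V₁²) = √(2910² − 761²) = 2808.7 m/s.
h = 0.0964 s × 761 × 2910 / (2 × 2808.7) = 38.00 m.

38.00 m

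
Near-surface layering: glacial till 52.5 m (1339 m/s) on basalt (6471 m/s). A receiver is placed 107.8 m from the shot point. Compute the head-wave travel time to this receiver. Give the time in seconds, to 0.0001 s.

0.0934 s

θ_c = arcsin(V₁/V₂) = arcsin(1339/6471) = 11.94°, cos θ_c = 0.9784.
Intercept time tᵢ = 2h cos θ_c / V₁ = 2·52.5·0.9784/1339 = 0.07672 s.
t = x/V₂ + tᵢ = 107.8/6471 + 0.07672 = 0.09338 s.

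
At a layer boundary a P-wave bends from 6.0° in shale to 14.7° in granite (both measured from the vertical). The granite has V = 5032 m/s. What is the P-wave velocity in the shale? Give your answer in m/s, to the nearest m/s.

Snell's law: sin 6.0°/V₁ = sin 14.7°/V₂.
V₁ = V₂·sin 6.0°/sin 14.7° = 5032 × 0.4119 = 2072.79 m/s.

2073 m/s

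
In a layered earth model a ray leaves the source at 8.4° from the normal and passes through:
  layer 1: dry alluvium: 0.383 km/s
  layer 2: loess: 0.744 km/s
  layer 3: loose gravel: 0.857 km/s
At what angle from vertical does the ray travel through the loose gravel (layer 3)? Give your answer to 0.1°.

Ray parameter p = sin 8.4° / 0.383 = 3.8142e-01 s/km.
sin θ_3 = p·V_3 = 3.8142e-01 × 0.857 = 0.3269.
θ_3 = 19.08° from the vertical.

19.1°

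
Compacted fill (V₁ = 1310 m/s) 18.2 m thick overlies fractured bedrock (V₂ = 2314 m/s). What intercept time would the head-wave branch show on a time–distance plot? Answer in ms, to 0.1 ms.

tᵢ = 2h·√(V₂²−V₁²)/(V₁V₂).
√(V₂²−V₁²) = √(2314²−1310²) = 1907.5 m/s.
tᵢ = 2·18.2·1907.5/(1310·2314) = 0.02290 s.

22.9 ms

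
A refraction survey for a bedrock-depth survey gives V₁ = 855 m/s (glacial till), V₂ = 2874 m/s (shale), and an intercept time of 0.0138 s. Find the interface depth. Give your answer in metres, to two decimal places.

θ_c = arcsin(855/2874) = 17.31°; cos θ_c = 0.9547.
tᵢ = 2h cos θ_c/V₁ ⇒ h = tᵢ·V₁/(2 cos θ_c) = 0.0138·855/(2·0.9547) = 6.18 m.

6.18 m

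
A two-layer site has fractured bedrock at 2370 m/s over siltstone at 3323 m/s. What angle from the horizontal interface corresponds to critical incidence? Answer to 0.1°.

44.5°

Critical incidence: sin θ_c = V₁/V₂ = 2370/3323 = 0.7132.
θ_c = arcsin 0.7132 = 45.50°.
Measured from the interface: 90° − 45.50° = 44.50°.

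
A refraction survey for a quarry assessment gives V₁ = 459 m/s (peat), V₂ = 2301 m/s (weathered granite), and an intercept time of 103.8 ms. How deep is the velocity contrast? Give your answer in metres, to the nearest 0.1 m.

24.3 m

θ_c = arcsin(459/2301) = 11.51°; cos θ_c = 0.9799.
tᵢ = 2h cos θ_c/V₁ ⇒ h = tᵢ·V₁/(2 cos θ_c) = 0.1038·459/(2·0.9799) = 24.31 m.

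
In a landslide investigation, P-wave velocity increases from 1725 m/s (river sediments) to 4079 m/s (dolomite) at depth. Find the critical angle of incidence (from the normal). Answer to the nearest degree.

At critical incidence the refracted ray runs along the interface (θ₂ = 90°), so sin θ_c = V₁/V₂.
θ_c = arcsin(1725/4079) = arcsin 0.4229 = 25.02°.

25°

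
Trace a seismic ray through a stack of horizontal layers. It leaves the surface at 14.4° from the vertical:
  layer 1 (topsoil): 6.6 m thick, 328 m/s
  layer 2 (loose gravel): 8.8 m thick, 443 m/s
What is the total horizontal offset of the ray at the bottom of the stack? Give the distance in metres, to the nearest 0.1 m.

p = sin θ₁/V₁ = sin 14.4°/328 = 7.5820e-04 s/m is conserved through the stack.
Layer 1: θ = 14.40°; offset = 6.6·tan 14.40° = 1.695 m.
Layer 2: sin θ = p·443 = 0.3359 → θ = 19.63°; offset = 8.8·tan 19.63° = 3.138 m.
Total horizontal offset = 4.833 m.

4.8 m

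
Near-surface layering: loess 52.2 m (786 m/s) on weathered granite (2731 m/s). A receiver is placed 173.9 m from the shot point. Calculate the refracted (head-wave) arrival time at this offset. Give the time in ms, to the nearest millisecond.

θ_c = arcsin(V₁/V₂) = arcsin(786/2731) = 16.73°, cos θ_c = 0.9577.
Intercept time tᵢ = 2h cos θ_c / V₁ = 2·52.2·0.9577/786 = 0.12720 s.
t = x/V₂ + tᵢ = 173.9/2731 + 0.12720 = 0.19088 s.

191 ms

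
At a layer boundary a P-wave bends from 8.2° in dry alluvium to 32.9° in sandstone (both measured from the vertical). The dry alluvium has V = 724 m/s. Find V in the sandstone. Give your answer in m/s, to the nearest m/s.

2757 m/s

Snell's law: sin 8.2°/V₁ = sin 32.9°/V₂.
V₂ = V₁·sin 32.9°/sin 8.2° = 724 × 3.8083 = 2757.21 m/s.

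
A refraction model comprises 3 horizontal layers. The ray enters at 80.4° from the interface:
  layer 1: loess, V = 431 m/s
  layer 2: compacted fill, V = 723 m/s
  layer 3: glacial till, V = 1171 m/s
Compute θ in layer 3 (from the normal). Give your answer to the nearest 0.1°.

From the normal: θ₁ = 90° − 80.4° = 9.6°.
Snell's law across each interface conserves sin θ / V, so sin θ_3 = V_3·sin θ₁/V₁.
sin θ_3 = 1171 × sin 9.6° / 431 = 0.4531.
θ_3 = 26.94° from the vertical.

26.9°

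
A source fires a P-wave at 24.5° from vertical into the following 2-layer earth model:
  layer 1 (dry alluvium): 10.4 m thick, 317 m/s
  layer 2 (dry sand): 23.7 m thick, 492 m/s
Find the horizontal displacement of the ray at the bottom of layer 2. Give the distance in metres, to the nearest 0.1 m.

24.7 m

Ray parameter p = sin 24.5° / 317 m/s = 1.3082e-03 s/m.
Layer 1: θ = 24.50°; offset = 10.4·tan 24.50° = 4.740 m.
Layer 2: sin θ = p·492 = 0.6436 → θ = 40.06°; offset = 23.7·tan 40.06° = 19.931 m.
Total horizontal offset = 24.670 m.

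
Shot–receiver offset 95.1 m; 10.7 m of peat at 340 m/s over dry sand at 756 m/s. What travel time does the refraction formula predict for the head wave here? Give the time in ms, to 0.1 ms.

θ_c = arcsin(V₁/V₂) = arcsin(340/756) = 26.73°, cos θ_c = 0.8932.
Intercept time tᵢ = 2h cos θ_c / V₁ = 2·10.7·0.8932/340 = 0.05622 s.
t = x/V₂ + tᵢ = 95.1/756 + 0.05622 = 0.18201 s.

182.0 ms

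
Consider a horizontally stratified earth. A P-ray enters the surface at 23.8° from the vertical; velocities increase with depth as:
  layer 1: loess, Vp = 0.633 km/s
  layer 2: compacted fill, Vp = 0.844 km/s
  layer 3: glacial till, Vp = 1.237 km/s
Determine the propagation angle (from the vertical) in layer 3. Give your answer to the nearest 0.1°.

52.1°

Snell's law across each interface conserves sin θ / V, so sin θ_3 = V_3·sin θ₁/V₁.
sin θ_3 = 1.237 × sin 23.8° / 0.633 = 0.7886.
θ_3 = 52.06° from the vertical.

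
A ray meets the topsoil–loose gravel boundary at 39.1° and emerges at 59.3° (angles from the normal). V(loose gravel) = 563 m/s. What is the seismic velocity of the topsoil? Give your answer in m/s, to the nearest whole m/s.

sin 39.1° = 0.6307; sin 59.3° = 0.8599.
V₁ = V₂·(sin θ₁/sin θ₂) = 563·(0.6307/0.8599) = 412.94 m/s.

413 m/s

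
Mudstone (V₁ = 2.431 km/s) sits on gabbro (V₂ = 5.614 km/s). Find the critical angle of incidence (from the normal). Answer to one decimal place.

At critical incidence the refracted ray runs along the interface (θ₂ = 90°), so sin θ_c = V₁/V₂.
θ_c = arcsin(2.431/5.614) = arcsin 0.4330 = 25.66°.

25.7°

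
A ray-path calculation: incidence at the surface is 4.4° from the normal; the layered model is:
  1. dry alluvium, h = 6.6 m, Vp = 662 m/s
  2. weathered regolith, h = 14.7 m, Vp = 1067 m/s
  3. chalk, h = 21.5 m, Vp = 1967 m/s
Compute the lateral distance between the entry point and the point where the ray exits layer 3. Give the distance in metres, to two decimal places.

Ray parameter p = sin 4.4° / 662 m/s = 1.1589e-04 s/m.
Layer 1: θ = 4.40°; offset = 6.6·tan 4.40° = 0.5078 m.
Layer 2: sin θ = p·1067 = 0.1237 → θ = 7.10°; offset = 14.7·tan 7.10° = 1.8318 m.
Layer 3: sin θ = p·1967 = 0.2280 → θ = 13.18°; offset = 21.5·tan 13.18° = 5.0336 m.
Summing the layer offsets gives 7.3732 m.

7.37 m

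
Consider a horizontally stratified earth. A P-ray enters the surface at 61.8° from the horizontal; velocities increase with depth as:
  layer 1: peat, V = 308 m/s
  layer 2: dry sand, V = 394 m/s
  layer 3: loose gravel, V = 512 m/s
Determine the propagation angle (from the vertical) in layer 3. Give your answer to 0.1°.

From the normal: θ₁ = 90° − 61.8° = 28.2°.
Ray parameter p = sin 28.2° / 308 = 1.5343e-03 s/m.
sin θ_3 = p·V_3 = 1.5343e-03 × 512 = 0.7855.
θ_3 = arcsin 0.7855 = 51.77°.

51.8°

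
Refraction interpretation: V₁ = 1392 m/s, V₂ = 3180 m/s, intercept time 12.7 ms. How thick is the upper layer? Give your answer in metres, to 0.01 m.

h = tᵢ·V₁·V₂ / (2·√(V₂²−V₁²)).
√(V₂²−V₁²) = √(3180² − 1392²) = 2859.1 m/s.
h = 0.0127 s × 1392 × 3180 / (2 × 2859.1) = 9.83 m.

9.83 m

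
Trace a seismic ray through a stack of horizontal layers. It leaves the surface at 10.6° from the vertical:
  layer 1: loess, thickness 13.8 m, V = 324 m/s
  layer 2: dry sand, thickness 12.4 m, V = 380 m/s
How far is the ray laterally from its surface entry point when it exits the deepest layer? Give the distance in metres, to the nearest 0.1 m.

p = sin θ₁/V₁ = sin 10.6°/324 = 5.6775e-04 s/m is conserved through the stack.
Layer 1: θ = 10.60°; offset = 13.8·tan 10.60° = 2.583 m.
Layer 2: sin θ = p·380 = 0.2157 → θ = 12.46°; offset = 12.4·tan 12.46° = 2.740 m.
Summing the layer offsets gives 5.322 m.

5.3 m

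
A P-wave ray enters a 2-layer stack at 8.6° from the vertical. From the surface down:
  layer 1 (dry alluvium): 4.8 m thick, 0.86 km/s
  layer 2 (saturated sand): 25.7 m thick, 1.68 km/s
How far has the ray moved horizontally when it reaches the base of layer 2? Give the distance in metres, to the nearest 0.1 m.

Ray parameter p = sin 8.6° / 0.86 km/s = 1.7388e-01 s/km.
Layer 1: θ = 8.60°; offset = 4.8·tan 8.60° = 0.726 m.
Layer 2: sin θ = p·1.68 = 0.2921 → θ = 16.98°; offset = 25.7·tan 16.98° = 7.850 m.
Summing the layer offsets gives 8.576 m.

8.6 m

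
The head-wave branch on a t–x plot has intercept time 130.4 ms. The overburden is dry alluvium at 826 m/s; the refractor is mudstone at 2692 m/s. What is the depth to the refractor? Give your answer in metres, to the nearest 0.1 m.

56.6 m

h = tᵢ·V₁·V₂ / (2·√(V₂²−V₁²)).
√(V₂²−V₁²) = √(2692² − 826²) = 2562.1 m/s.
h = 0.1304 s × 826 × 2692 / (2 × 2562.1) = 56.58 m.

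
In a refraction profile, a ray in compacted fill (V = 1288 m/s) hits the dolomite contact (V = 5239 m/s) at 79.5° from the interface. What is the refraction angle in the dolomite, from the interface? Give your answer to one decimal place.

Convert to the normal: θ₁ = 90° − 79.5° = 10.5°.
sin θ₁/V₁ = sin θ₂/V₂ ⇒ sin θ₂ = 5239·sin 10.5°/1288 = 5239·0.1822/1288 = 0.7413.
θ₂ = arcsin 0.7413 = 47.84° from the normal.
From the interface: 90° − 47.84° = 42.16°.

42.2°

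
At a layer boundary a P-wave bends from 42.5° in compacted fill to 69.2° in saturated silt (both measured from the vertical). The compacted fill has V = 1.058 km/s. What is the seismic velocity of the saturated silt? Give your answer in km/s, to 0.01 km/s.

1.46 km/s

sin 42.5° = 0.6756; sin 69.2° = 0.9348.
V₂ = V₁·(sin θ₂/sin θ₁) = 1.058·(0.9348/0.6756) = 1.46 km/s.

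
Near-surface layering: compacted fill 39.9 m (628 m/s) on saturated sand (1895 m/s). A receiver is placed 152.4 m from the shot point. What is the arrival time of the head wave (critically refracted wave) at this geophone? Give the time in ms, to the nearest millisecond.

200 ms

θ_c = arcsin(V₁/V₂) = arcsin(628/1895) = 19.35°, cos θ_c = 0.9435.
Intercept time tᵢ = 2h cos θ_c / V₁ = 2·39.9·0.9435/628 = 0.11989 s.
t = x/V₂ + tᵢ = 152.4/1895 + 0.11989 = 0.20031 s.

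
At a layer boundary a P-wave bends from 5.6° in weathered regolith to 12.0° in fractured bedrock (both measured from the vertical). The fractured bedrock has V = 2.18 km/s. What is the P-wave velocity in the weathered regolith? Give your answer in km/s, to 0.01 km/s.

sin 5.6° = 0.0976; sin 12.0° = 0.2079.
V₁ = V₂·(sin θ₁/sin θ₂) = 2.18·(0.0976/0.2079) = 1.02 km/s.

1.02 km/s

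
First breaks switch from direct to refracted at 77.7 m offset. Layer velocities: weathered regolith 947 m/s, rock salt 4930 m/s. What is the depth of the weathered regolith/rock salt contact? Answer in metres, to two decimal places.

x_cross = 2h·√((V₂+V₁)/(V₂−V₁)) → h = x_cross / (2·√((V₂+V₁)/(V₂−V₁))).
√((V₂+V₁)/(V₂−V₁)) = √((4930+947)/(4930−947)) = 1.2147.
h = 77.7 / (2·1.2147) = 31.98 m.

31.98 m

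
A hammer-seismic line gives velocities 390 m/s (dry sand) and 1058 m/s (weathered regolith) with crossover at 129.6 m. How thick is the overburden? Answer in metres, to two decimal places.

44.01 m

x_cross = 2h·√((V₂+V₁)/(V₂−V₁)) → h = x_cross / (2·√((V₂+V₁)/(V₂−V₁))).
√((V₂+V₁)/(V₂−V₁)) = √((1058+390)/(1058−390)) = 1.4723.
h = 129.6 / (2·1.4723) = 44.01 m.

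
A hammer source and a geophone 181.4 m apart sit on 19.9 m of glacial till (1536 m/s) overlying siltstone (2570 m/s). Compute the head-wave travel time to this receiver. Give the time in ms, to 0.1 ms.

θ_c = arcsin(V₁/V₂) = arcsin(1536/2570) = 36.70°, cos θ_c = 0.8017.
Intercept time tᵢ = 2h cos θ_c / V₁ = 2·19.9·0.8017/1536 = 0.02077 s.
t = x/V₂ + tᵢ = 181.4/2570 + 0.02077 = 0.09136 s.

91.4 ms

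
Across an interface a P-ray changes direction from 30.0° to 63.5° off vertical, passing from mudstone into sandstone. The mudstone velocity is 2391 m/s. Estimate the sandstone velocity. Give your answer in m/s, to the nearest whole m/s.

4280 m/s

Snell's law: sin 30.0°/V₁ = sin 63.5°/V₂.
V₂ = V₁·sin 63.5°/sin 30.0° = 2391 × 1.7899 = 4279.58 m/s.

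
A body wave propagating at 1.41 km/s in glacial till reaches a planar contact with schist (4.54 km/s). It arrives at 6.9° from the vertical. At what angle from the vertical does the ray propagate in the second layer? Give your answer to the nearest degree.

23°

sin θ₁/V₁ = sin θ₂/V₂ ⇒ sin θ₂ = 4.54·sin 6.9°/1.41 = 4.54·0.1201/1.41 = 0.3868.
θ₂ = arcsin 0.3868 = 22.76° from the normal.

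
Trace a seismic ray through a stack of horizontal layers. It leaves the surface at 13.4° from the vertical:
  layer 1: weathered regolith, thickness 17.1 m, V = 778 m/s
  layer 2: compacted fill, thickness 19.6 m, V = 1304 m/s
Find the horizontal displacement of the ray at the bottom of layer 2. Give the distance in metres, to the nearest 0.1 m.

12.3 m

Apply Snell's law at each interface; in layer i the horizontal offset is hᵢ·tan θᵢ.
Layer 1: θ = 13.40°; offset = 17.1·tan 13.40° = 4.074 m.
Layer 2: sin θ = 1304·sin 13.4°/778 = 0.3884, θ = 22.86°; offset = 19.6·tan 22.86° = 8.262 m.
Total horizontal offset = 12.336 m.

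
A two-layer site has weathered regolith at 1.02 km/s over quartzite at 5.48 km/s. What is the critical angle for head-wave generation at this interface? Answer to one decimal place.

10.7°

At critical incidence the refracted ray runs along the interface (θ₂ = 90°), so sin θ_c = V₁/V₂.
θ_c = arcsin(1.02/5.48) = arcsin 0.1861 = 10.73°.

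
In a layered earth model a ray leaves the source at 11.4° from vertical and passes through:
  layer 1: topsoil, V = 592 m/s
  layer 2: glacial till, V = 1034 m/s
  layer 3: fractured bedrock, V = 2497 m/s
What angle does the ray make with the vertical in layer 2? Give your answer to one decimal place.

Ray parameter p = sin 11.4° / 592 = 3.3388e-04 s/m.
sin θ_2 = p·V_2 = 3.3388e-04 × 1034 = 0.3452.
θ_2 = 20.20° from the vertical.

20.2°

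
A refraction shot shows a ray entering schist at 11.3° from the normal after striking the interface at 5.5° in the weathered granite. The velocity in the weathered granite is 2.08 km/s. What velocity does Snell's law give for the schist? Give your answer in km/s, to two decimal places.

4.25 km/s

sin 5.5° = 0.0958; sin 11.3° = 0.1959.
V₂ = V₁·(sin θ₂/sin θ₁) = 2.08·(0.1959/0.0958) = 4.25 km/s.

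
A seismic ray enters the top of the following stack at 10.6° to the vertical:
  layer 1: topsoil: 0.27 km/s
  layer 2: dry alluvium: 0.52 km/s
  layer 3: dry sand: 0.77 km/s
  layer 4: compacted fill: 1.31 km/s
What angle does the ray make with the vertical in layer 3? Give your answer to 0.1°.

Ray parameter p = sin 10.6° / 0.27 = 6.8130e-01 s/km.
sin θ_3 = p·V_3 = 6.8130e-01 × 0.77 = 0.5246.
θ_3 = arcsin 0.5246 = 31.64°.

31.6°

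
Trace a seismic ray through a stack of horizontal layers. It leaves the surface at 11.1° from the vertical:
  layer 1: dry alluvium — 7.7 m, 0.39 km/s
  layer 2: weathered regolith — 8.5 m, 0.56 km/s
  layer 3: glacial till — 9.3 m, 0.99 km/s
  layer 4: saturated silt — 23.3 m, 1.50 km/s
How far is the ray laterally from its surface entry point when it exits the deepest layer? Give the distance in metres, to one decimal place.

34.8 m

Apply Snell's law at each interface; in layer i the horizontal offset is hᵢ·tan θᵢ.
Layer 1: θ = 11.10°; offset = 7.7·tan 11.10° = 1.511 m.
Layer 2: sin θ = 0.56·sin 11.1°/0.39 = 0.2764, θ = 16.05°; offset = 8.5·tan 16.05° = 2.445 m.
Layer 3: sin θ = 0.99·sin 11.1°/0.39 = 0.4887, θ = 29.26°; offset = 9.3·tan 29.26° = 5.209 m.
Layer 4: sin θ = 1.50·sin 11.1°/0.39 = 0.7405, θ = 47.77°; offset = 23.3·tan 47.77° = 25.671 m.
Σ offsets = 34.836 m.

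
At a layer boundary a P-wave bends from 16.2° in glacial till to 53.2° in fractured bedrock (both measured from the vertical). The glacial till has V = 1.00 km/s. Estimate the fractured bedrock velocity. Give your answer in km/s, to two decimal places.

sin 16.2° = 0.2790; sin 53.2° = 0.8007.
V₂ = V₁·(sin θ₂/sin θ₁) = 1.00·(0.8007/0.2790) = 2.87 km/s.

2.87 km/s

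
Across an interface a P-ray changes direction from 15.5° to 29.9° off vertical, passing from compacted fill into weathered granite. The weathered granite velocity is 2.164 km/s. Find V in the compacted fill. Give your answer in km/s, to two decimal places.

1.16 km/s

Snell's law: sin 15.5°/V₁ = sin 29.9°/V₂.
V₁ = V₂·sin 15.5°/sin 29.9° = 2.164 × 0.5361 = 1.16 km/s.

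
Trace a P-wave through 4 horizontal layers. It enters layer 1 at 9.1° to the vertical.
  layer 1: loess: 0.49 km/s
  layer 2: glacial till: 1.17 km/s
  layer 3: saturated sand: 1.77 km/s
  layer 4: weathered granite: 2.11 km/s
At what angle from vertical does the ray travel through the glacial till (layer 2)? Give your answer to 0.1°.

Ray parameter p = sin 9.1° / 0.49 = 3.2277e-01 s/km.
sin θ_2 = p·V_2 = 3.2277e-01 × 1.17 = 0.3776.
θ_2 = arcsin 0.3776 = 22.19°.

22.2°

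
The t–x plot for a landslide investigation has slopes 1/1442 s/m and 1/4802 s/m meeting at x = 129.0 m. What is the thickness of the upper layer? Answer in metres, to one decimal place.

47.3 m

x_cross = 2h·√((V₂+V₁)/(V₂−V₁)) → h = x_cross / (2·√((V₂+V₁)/(V₂−V₁))).
√((V₂+V₁)/(V₂−V₁)) = √((4802+1442)/(4802−1442)) = 1.3632.
h = 129.0 / (2·1.3632) = 47.31 m.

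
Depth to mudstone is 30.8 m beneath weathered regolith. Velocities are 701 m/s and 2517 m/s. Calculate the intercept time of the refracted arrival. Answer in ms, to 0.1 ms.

θ_c = arcsin(V₁/V₂) = arcsin(701/2517) = 16.17°; cos θ_c = 0.9604.
tᵢ = 2h·cos θ_c / V₁ = 2·30.8·0.9604 / 701 = 0.08440 s.

84.4 ms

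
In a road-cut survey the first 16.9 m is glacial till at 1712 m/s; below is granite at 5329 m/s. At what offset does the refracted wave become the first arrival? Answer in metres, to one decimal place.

47.2 m

x_cross = 2h·√((V₂+V₁)/(V₂−V₁)).
(V₂+V₁)/(V₂−V₁) = (5329+1712)/(5329−1712) = 1.9466; √ = 1.3952.
x_cross = 2·16.9·1.3952 = 47.16 m.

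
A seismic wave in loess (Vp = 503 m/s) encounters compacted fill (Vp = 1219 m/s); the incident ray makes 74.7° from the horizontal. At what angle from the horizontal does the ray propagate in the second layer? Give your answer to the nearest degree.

Convert to the normal: θ₁ = 90° − 74.7° = 15.3°.
Snell's law: sin θ₂ = (V₂/V₁)·sin θ₁ = (1219/503)·sin 15.3° = 0.6395.
θ₂ = sin⁻¹(0.6395) = 39.75° (from vertical).
From the interface: 90° − 39.75° = 50.25°.

50°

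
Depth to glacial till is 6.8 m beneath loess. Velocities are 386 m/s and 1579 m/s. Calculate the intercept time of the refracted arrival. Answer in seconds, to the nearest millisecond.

tᵢ = 2h·√(V₂²−V₁²)/(V₁V₂).
√(V₂²−V₁²) = √(1579²−386²) = 1531.1 m/s.
tᵢ = 2·6.8·1531.1/(386·1579) = 0.03416 s.

0.034 s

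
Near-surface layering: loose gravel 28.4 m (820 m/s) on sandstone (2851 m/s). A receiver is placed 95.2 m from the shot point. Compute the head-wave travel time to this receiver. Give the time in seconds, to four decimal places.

θ_c = arcsin(V₁/V₂) = arcsin(820/2851) = 16.72°, cos θ_c = 0.9577.
Intercept time tᵢ = 2h cos θ_c / V₁ = 2·28.4·0.9577/820 = 0.06634 s.
t = x/V₂ + tᵢ = 95.2/2851 + 0.06634 = 0.09973 s.

0.0997 s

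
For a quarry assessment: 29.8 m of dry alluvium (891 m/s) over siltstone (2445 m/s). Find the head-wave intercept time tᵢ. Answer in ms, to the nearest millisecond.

tᵢ = 2h·√(V₂²−V₁²)/(V₁V₂).
√(V₂²−V₁²) = √(2445²−891²) = 2276.9 m/s.
tᵢ = 2·29.8·2276.9/(891·2445) = 0.06229 s.

62 ms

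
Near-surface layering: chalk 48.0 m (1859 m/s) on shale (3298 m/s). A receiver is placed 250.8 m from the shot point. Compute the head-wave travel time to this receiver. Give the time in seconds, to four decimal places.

0.1187 s

θ_c = arcsin(V₁/V₂) = arcsin(1859/3298) = 34.31°, cos θ_c = 0.8260.
Intercept time tᵢ = 2h cos θ_c / V₁ = 2·48.0·0.8260/1859 = 0.04266 s.
t = x/V₂ + tᵢ = 250.8/3298 + 0.04266 = 0.11870 s.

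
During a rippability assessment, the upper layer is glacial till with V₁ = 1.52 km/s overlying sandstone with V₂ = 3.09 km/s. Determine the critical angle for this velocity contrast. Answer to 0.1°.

Critical incidence: sin θ_c = V₁/V₂ = 1.52/3.09 = 0.4919.
θ_c = arcsin 0.4919 = 29.47°.

29.5°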